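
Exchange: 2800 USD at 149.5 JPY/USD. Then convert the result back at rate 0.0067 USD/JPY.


Amount × rate = 2800 × 149.5 = 418600.00 JPY
Round-trip: 418600.00 × 0.0067 = 2804.62 USD
= 418600.00 JPY, then 2804.62 USD

418600.00 JPY, then 2804.62 USD


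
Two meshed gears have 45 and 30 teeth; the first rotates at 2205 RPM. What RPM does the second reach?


Gear ratio = 45:30 = 3:2
RPM_B = RPM_A × (teeth_A / teeth_B)
= 2205 × (45/30)
= 3307.5 RPM

3307.5 RPM


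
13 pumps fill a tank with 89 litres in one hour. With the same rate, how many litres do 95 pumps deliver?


Direct proportion: y/x = constant
k = 89/13 ≈ 6.8462
y₂ = k × 95 = 89 × 95 / 13 = 8455/13
≈ 650.38

650.38


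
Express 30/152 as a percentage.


Percentage = (part / whole) × 100
= (30 / 152) × 100
≈ 19.74%

19.74%


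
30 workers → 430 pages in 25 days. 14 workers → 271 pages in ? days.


Days ∝ work / workers, so d₂ = d₁ × (m₁/m₂) × (w₂/w₁)
Workers factor (inverse): 30/14 ≈ 2.1429
Work factor (direct): 271/430 ≈ 0.6302
d₂ = 25 × 30/14 × 271/430 = (25 × 30 × 271) / (14 × 430) = 203250/6020
≈ 33.76 days

33.76 days


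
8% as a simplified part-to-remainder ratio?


8% means 8 parts out of 100; remainder = 92
Part : remainder = 8:92
GCD = 4
= 2:23

2:23


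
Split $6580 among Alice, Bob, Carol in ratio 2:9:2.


Total parts = 2 + 9 + 2 = 13
Alice: 6580 × 2/13 = 1012.31
Bob: 6580 × 9/13 = 4555.38
Carol: 6580 × 2/13 = 1012.31
= Alice: $1012.31, Bob: $4555.38, Carol: $1012.31

Alice: $1012.31, Bob: $4555.38, Carol: $1012.31


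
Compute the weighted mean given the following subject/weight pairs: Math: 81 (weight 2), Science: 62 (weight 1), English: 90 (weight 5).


Numerator = 81×2 + 62×1 + 90×5
= 162 + 62 + 450
= 674
Total weight = 8
Weighted avg = 674/8
= 84.25

84.25


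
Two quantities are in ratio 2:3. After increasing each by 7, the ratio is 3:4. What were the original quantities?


Let A = 2k, B = 3k.
(2k + 7) / (3k + 7) = 3/4
Cross-multiply: 4(2k + 7) = 3(3k + 7)
8k + 28 = 9k + 21
8k - 9k = 21 - 28
-1k = -7
k = -7/-1 = 7
A = 2×7 = 14, B = 3×7 = 21
= A = 14, B = 21

A = 14, B = 21


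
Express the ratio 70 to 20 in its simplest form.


GCD(70, 20) = 10
70/10 : 20/10
= 7:2

7:2


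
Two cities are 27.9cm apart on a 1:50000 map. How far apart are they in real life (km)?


Real distance = map distance × scale
= 27.9cm × 50000
= 1395000 cm = 13950.0 m
= 13.950 km

13.950 km


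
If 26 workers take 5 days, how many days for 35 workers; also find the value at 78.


Inverse proportion: x × y = constant
k = 26 × 5 = 130
At x=35: k/35 = 3.71
At x=78: k/78 = 1.67
= 3.71 and 1.67

3.71 and 1.67


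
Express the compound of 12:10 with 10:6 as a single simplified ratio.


Compound ratio = (12×10) : (10×6)
= 120:60
GCD = 60
= 2:1

2:1


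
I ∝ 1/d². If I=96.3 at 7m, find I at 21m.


I₁d₁² = I₂d₂²
I₂ = I₁ × (d₁/d₂)²
= 96.3 × (7/21)²
= 96.3 × 49/441
= 4718.7/441
= 10.7000

10.7000


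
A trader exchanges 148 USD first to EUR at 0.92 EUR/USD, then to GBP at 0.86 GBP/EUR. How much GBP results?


Step 1: 148 USD × 0.92 = 136.16 EUR
Step 2: 136.16 EUR × 0.86 = 117.10 GBP
Implied rate USD→GBP = 0.92 × 0.86 = 0.7912
= 117.10 GBP

117.10 GBP


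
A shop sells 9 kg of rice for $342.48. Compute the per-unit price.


Unit rate = total / quantity
= 342.48 / 9
= $38.05 per unit

$38.05 per unit


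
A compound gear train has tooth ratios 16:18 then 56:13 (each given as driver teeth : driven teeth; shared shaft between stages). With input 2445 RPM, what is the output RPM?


Stage 1: RPM_B = RPM_A × t_A/t_B = 2445 × 16/18 = 39120/18 ≈ 2173.33
B and C share a shaft → RPM_C = RPM_B
Stage 2: RPM_D = RPM_C × t_C/t_D = RPM_A × (t_A×t_C)/(t_B×t_D)
Overall ratio = (16×56)/(18×13) = 896/234
RPM_D = 2445 × 896/234 = 2190720/234
≈ 9362.05 RPM

9362.05 RPM


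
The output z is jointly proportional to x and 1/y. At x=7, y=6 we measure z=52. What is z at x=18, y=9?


z = k·x/y
Solve for k using the known point: k = z·y/x = 52×6/7 = 312/7 ≈ 44.5714
Now evaluate at x=18, y=9:
z = k × 18 / 9 = (312 × 18) / (7 × 9) = 5616/63
≈ 89.1429

89.1429


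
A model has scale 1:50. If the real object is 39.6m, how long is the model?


Model size = real / scale
= 39.6 / 50
= 0.7920 m

0.7920 m


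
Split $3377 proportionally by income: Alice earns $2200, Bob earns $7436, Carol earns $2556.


Total income = 2200 + 7436 + 2556 = $12192
Alice: $3377 × 2200/12192 = $609.37
Bob: $3377 × 7436/12192 = $2059.66
Carol: $3377 × 2556/12192 = $707.97
= Alice: $609.37, Bob: $2059.66, Carol: $707.97

Alice: $609.37, Bob: $2059.66, Carol: $707.97


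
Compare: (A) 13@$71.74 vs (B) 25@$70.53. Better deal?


Deal A: $71.74/13 = $5.5185/unit
Deal B: $70.53/25 = $2.8212/unit
B is cheaper per unit
= Deal B

Deal B


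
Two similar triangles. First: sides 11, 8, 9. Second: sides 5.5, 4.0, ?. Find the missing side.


Scale factor = 5.5/11 = 0.5
Missing side = 9 × 0.5
= 4.5

4.5


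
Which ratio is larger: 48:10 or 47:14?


48/10 = 4.8000
47/14 = 3.3571
4.8000 > 3.3571, so 48:10 is greater
= 48:10

48:10


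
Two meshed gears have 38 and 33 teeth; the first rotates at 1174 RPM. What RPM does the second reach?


Gear ratio = 38:33 = 38:33
RPM_B = RPM_A × (teeth_A / teeth_B)
= 1174 × (38/33)
= 1351.9 RPM

1351.9 RPM


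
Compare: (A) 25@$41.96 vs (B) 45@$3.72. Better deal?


Deal A: $41.96/25 = $1.6784/unit
Deal B: $3.72/45 = $0.0827/unit
B is cheaper per unit
= Deal B

Deal B


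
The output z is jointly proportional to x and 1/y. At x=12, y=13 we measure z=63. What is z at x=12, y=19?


z = k·x/y
Solve for k using the known point: k = z·y/x = 63×13/12 = 819/12 = 68.2500
Now evaluate at x=12, y=19:
z = k × 12 / 19 = (819 × 12) / (12 × 19) = 9828/228
≈ 43.1053

43.1053


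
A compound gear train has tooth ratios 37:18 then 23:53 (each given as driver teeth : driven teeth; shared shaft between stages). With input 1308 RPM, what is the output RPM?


Stage 1: RPM_B = RPM_A × t_A/t_B = 1308 × 37/18 = 48396/18 ≈ 2688.67
B and C share a shaft → RPM_C = RPM_B
Stage 2: RPM_D = RPM_C × t_C/t_D = RPM_A × (t_A×t_C)/(t_B×t_D)
Overall ratio = (37×23)/(18×53) = 851/954
RPM_D = 1308 × 851/954 = 1113108/954
≈ 1166.78 RPM

1166.78 RPM


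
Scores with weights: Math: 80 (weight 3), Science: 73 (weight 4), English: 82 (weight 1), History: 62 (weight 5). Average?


Numerator = 80×3 + 73×4 + 82×1 + 62×5
= 240 + 292 + 82 + 310
= 924
Total weight = 13
Weighted avg = 924/13
= 71.08

71.08


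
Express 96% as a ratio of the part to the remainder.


96% means 96 parts out of 100; remainder = 4
Part : remainder = 96:4
GCD = 4
= 24:1

24:1


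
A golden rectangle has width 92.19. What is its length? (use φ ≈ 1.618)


φ = (1 + √5) / 2 ≈ 1.618
Length = width × φ = 92.19 × 1.618 = 149.16342
≈ 149.16

149.16


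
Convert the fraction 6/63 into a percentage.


Percentage = (part / whole) × 100
= (6 / 63) × 100
≈ 9.52%

9.52%


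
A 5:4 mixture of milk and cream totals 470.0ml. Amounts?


Total parts = 5 + 4 = 9
milk: 470.0 × 5/9 = 261.1ml
cream: 470.0 × 4/9 = 208.9ml
= 261.1ml and 208.9ml

261.1ml and 208.9ml


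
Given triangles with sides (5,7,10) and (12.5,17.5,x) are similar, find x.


Scale factor = 12.5/5 = 2.5
Missing side = 10 × 2.5
= 25.0

25.0


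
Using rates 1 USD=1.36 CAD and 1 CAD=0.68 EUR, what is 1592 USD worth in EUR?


Step 1: 1592 USD × 1.36 = 2165.12 CAD
Step 2: 2165.12 CAD × 0.68 = 1472.28 EUR
Implied rate USD→EUR = 1.36 × 0.68 = 0.9248
= 1472.28 EUR

1472.28 EUR


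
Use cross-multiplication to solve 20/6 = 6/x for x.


Cross multiply: 20 × x = 6 × 6
20x = 36
x = 36 / 20
= 1.80

1.80


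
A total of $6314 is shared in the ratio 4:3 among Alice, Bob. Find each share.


Total parts = 4 + 3 = 7
Alice: 6314 × 4/7 = 3608.00
Bob: 6314 × 3/7 = 2706.00
= Alice: $3608.00, Bob: $2706.00

Alice: $3608.00, Bob: $2706.00


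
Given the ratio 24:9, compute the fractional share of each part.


Total parts = 24 + 9 = 33
First part: 24/33 = 8/11
Second part: 9/33 = 3/11
= 8/11 and 3/11

8/11 and 3/11


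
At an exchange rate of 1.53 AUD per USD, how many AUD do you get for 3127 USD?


Amount × rate = 3127 × 1.53
= 4784.31 AUD

4784.31 AUD


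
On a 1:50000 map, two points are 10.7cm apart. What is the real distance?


Real distance = map distance × scale
= 10.7cm × 50000
= 535000 cm = 5350.0 m
= 5.350 km

5.350 km


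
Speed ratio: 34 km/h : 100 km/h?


Ratio = 34:100
GCD = 2
Simplified = 17:50
Time ratio (same distance) = 50:17
Speed ratio = 17:50

17:50


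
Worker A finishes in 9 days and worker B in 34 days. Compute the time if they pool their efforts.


Rate of A = 1/9 per day
Rate of B = 1/34 per day
Combined rate = 1/9 + 1/34 = 43/306 ≈ 0.1405 per day
Days = 1 / combined rate = 306/43
≈ 7.12 days

7.12 days


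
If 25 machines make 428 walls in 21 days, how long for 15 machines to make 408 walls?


Days ∝ work / workers, so d₂ = d₁ × (m₁/m₂) × (w₂/w₁)
Workers factor (inverse): 25/15 ≈ 1.6667
Work factor (direct): 408/428 ≈ 0.9533
d₂ = 21 × 25/15 × 408/428 = (21 × 25 × 408) / (15 × 428) = 214200/6420
≈ 33.36 days

33.36 days


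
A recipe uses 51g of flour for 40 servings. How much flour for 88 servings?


Direct proportion: y/x = constant
k = 51/40 = 1.2750
y₂ = k × 88 = 51 × 88 / 40 = 4488/40
= 112.20

112.20


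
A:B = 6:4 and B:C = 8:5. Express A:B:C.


Match B: multiply A:B by 8 → 48:32
Multiply B:C by 4 → 32:20
Combined: 48:32:20
GCD = 4
= 12:8:5

12:8:5


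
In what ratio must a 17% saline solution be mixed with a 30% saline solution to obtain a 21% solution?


Let x parts of 17% mix with y parts of 30%.
17x + 30y = 21(x + y)
17x + 30y = 21x + 21y
x(17 - 21) = y(21 - 30)
x/y = (30 - 21)/(21 - 17) = 9/4
Simplify: 9:4
= 9:4

9:4


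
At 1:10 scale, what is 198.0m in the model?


Model size = real / scale
= 198.0 / 10
= 19.8000 m

19.8000 m


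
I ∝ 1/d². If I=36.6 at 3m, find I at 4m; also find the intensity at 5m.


I₁d₁² = I₂d₂²
I at 4m = 36.6 × (3/4)² = 36.6 × 9/16 = 329.4/16 = 20.5875
I at 5m = 36.6 × (3/5)² = 36.6 × 9/25 = 329.4/25 = 13.1760
= 20.5875 and 13.1760

20.5875 and 13.1760


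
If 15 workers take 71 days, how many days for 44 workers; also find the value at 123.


Inverse proportion: x × y = constant
k = 15 × 71 = 1065
At x=44: k/44 = 24.20
At x=123: k/123 = 8.66
= 24.20 and 8.66

24.20 and 8.66


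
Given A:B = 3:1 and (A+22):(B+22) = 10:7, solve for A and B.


Let A = 3k, B = 1k.
(3k + 22) / (1k + 22) = 10/7
Cross-multiply: 7(3k + 22) = 10(1k + 22)
21k + 154 = 10k + 220
21k - 10k = 220 - 154
11k = 66
k = 66/11 = 6
A = 3×6 = 18, B = 1×6 = 6
= A = 18, B = 6

A = 18, B = 6


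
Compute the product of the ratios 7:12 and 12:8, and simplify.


Compound ratio = (7×12) : (12×8)
= 84:96
GCD = 12
= 7:8

7:8


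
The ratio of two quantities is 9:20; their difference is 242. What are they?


Let A = 9k, B = 20k.
20k - 9k = 242
11k = 242 → k = 242/11 = 22
A = 9×22 = 198, B = 20×22 = 440
= A = 198, B = 440

A = 198, B = 440


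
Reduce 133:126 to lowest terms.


GCD(133, 126) = 7
133/7 : 126/7
= 19:18

19:18


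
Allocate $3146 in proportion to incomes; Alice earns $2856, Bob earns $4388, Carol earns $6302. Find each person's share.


Total income = 2856 + 4388 + 6302 = $13546
Alice: $3146 × 2856/13546 = $663.29
Bob: $3146 × 4388/13546 = $1019.09
Carol: $3146 × 6302/13546 = $1463.61
= Alice: $663.29, Bob: $1019.09, Carol: $1463.61

Alice: $663.29, Bob: $1019.09, Carol: $1463.61


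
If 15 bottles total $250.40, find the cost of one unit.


Unit rate = total / quantity
= 250.40 / 15
= $16.69 per unit

$16.69 per unit


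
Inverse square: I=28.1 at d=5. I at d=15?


I₁d₁² = I₂d₂²
I₂ = I₁ × (d₁/d₂)²
= 28.1 × (5/15)²
= 28.1 × 25/225
= 702.5/225
≈ 3.1222

3.1222


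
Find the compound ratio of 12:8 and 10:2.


Compound ratio = (12×10) : (8×2)
= 120:16
GCD = 8
= 15:2

15:2


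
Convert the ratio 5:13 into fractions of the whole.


Total parts = 5 + 13 = 18
First part: 5/18 = 5/18
Second part: 13/18 = 13/18
= 5/18 and 13/18

5/18 and 13/18


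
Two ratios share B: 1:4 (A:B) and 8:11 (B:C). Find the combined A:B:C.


Match B: multiply A:B by 8 → 8:32
Multiply B:C by 4 → 32:44
Combined: 8:32:44
GCD = 4
= 2:8:11

2:8:11


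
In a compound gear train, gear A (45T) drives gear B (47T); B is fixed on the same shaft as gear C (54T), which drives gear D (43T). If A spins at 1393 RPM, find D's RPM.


Stage 1: RPM_B = RPM_A × t_A/t_B = 1393 × 45/47 = 62685/47 ≈ 1333.72
B and C share a shaft → RPM_C = RPM_B
Stage 2: RPM_D = RPM_C × t_C/t_D = RPM_A × (t_A×t_C)/(t_B×t_D)
Overall ratio = (45×54)/(47×43) = 2430/2021
RPM_D = 1393 × 2430/2021 = 3384990/2021
≈ 1674.91 RPM

1674.91 RPM


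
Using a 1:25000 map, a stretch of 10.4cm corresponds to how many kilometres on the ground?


Real distance = map distance × scale
= 10.4cm × 25000
= 260000 cm = 2600.0 m
= 2.600 km

2.600 km


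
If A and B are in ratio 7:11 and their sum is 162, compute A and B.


Let A = 7k, B = 11k.
7k + 11k = 162
18k = 162 → k = 162/18 = 9
A = 7×9 = 63, B = 11×9 = 99
= A = 63, B = 99

A = 63, B = 99


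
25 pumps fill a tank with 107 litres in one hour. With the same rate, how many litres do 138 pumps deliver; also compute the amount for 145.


Direct proportion: y/x = constant
k = 107/25 = 4.2800
y at x=138: k × 138 = 107 × 138 / 25 = 14766/25 = 590.64
y at x=145: k × 145 = 107 × 145 / 25 = 15515/25 = 620.60
= 590.64 and 620.60

590.64 and 620.60


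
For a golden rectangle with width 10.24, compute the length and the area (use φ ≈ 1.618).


φ = (1 + √5) / 2 ≈ 1.618
Length = width × φ = 10.24 × 1.618 = 16.56832
≈ 16.57
Area = width × length = 10.24 × 16.56832 = 169.6595968 ≈ 169.66
= Length: 16.57, Area: 169.66

Length: 16.57, Area: 169.66


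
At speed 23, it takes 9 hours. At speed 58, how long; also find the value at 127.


Inverse proportion: x × y = constant
k = 23 × 9 = 207
At x=58: k/58 = 3.57
At x=127: k/127 = 1.63
= 3.57 and 1.63

3.57 and 1.63


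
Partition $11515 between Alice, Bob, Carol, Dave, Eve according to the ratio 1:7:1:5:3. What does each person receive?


Total parts = 1 + 7 + 1 + 5 + 3 = 17
Alice: 11515 × 1/17 = 677.35
Bob: 11515 × 7/17 = 4741.47
Carol: 11515 × 1/17 = 677.35
Dave: 11515 × 5/17 = 3386.76
Eve: 11515 × 3/17 = 2032.06
= Alice: $677.35, Bob: $4741.47, Carol: $677.35, Dave: $3386.76, Eve: $2032.06

Alice: $677.35, Bob: $4741.47, Carol: $677.35, Dave: $3386.76, Eve: $2032.06


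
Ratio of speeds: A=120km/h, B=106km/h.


Ratio = 120:106
GCD = 2
Simplified = 60:53
Time ratio (same distance) = 53:60
Speed ratio = 60:53

60:53


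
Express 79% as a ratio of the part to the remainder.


79% means 79 parts out of 100; remainder = 21
Part : remainder = 79:21
GCD = 1
= 79:21

79:21


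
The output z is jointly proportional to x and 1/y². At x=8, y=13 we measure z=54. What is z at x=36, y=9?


z = k·x/y²
Solve for k using the known point: k = z·y²/x = 54×169/8 = 9126/8 = 1140.7500
Now evaluate at x=36, y=9:
z = k × 36 / 81 = (9126 × 36) / (8 × 81) = 328536/648
= 507.0000

507.0000


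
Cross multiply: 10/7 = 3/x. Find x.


Cross multiply: 10 × x = 7 × 3
10x = 21
x = 21 / 10
= 2.10

2.10


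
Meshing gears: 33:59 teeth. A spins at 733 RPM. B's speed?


Gear ratio = 33:59 = 33:59
RPM_B = RPM_A × (teeth_A / teeth_B)
= 733 × (33/59)
= 410.0 RPM

410.0 RPM


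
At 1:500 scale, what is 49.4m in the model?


Model size = real / scale
= 49.4 / 500
= 0.0988 m

0.0988 m


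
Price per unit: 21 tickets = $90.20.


Unit rate = total / quantity
= 90.20 / 21
= $4.30 per unit

$4.30 per unit


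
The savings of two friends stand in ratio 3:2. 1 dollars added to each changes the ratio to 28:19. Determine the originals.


Let A = 3k, B = 2k.
(3k + 1) / (2k + 1) = 28/19
Cross-multiply: 19(3k + 1) = 28(2k + 1)
57k + 19 = 56k + 28
57k - 56k = 28 - 19
1k = 9
k = 9/1 = 9
A = 3×9 = 27, B = 2×9 = 18
= A = 27, B = 18

A = 27, B = 18


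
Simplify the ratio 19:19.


GCD(19, 19) = 19
19/19 : 19/19
= 1:1

1:1


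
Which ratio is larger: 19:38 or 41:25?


19/38 = 0.5000
41/25 = 1.6400
0.5000 < 1.6400, so 19:38 is less
= 41:25

41:25


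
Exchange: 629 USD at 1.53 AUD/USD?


Amount × rate = 629 × 1.53
= 962.37 AUD

962.37 AUD


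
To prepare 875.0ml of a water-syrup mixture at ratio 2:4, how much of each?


Total parts = 2 + 4 = 6
water: 875.0 × 2/6 = 291.7ml
syrup: 875.0 × 4/6 = 583.3ml
= 291.7ml and 583.3ml

291.7ml and 583.3ml


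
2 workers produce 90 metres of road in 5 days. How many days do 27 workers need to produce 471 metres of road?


Days ∝ work / workers, so d₂ = d₁ × (m₁/m₂) × (w₂/w₁)
Workers factor (inverse): 2/27 ≈ 0.0741
Work factor (direct): 471/90 ≈ 5.2333
d₂ = 5 × 2/27 × 471/90 = (5 × 2 × 471) / (27 × 90) = 4710/2430
≈ 1.94 days

1.94 days


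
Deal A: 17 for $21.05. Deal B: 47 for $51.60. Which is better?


Deal A: $21.05/17 = $1.2382/unit
Deal B: $51.60/47 = $1.0979/unit
B is cheaper per unit
= Deal B

Deal B


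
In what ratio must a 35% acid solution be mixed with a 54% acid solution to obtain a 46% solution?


Let x parts of 35% mix with y parts of 54%.
35x + 54y = 46(x + y)
35x + 54y = 46x + 46y
x(35 - 46) = y(46 - 54)
x/y = (54 - 46)/(46 - 35) = 8/11
Simplify: 8:11
= 8:11

8:11


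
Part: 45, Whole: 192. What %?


Percentage = (part / whole) × 100
= (45 / 192) × 100
≈ 23.44%

23.44%


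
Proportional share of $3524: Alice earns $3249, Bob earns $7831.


Total income = 3249 + 7831 = $11080
Alice: $3524 × 3249/11080 = $1033.35
Bob: $3524 × 7831/11080 = $2490.65
= Alice: $1033.35, Bob: $2490.65

Alice: $1033.35, Bob: $2490.65


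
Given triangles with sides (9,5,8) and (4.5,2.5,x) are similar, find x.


Scale factor = 4.5/9 = 0.5
Missing side = 8 × 0.5
= 4.0

4.0


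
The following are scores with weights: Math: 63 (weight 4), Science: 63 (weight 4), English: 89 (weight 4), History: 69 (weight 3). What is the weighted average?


Numerator = 63×4 + 63×4 + 89×4 + 69×3
= 252 + 252 + 356 + 207
= 1067
Total weight = 15
Weighted avg = 1067/15
= 71.13

71.13


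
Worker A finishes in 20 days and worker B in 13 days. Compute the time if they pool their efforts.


Rate of A = 1/20 per day
Rate of B = 1/13 per day
Combined rate = 1/20 + 1/13 = 33/260 ≈ 0.1269 per day
Days = 1 / combined rate = 260/33
≈ 7.88 days

7.88 days


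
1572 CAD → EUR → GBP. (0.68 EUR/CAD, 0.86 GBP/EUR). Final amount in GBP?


Step 1: 1572 CAD × 0.68 = 1068.96 EUR
Step 2: 1068.96 EUR × 0.86 = 919.31 GBP
Implied rate CAD→GBP = 0.68 × 0.86 = 0.5848
= 919.31 GBP

919.31 GBP


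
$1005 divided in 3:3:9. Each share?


Total parts = 3 + 3 + 9 = 15
Part 1: 1005 × 3/15 = 201.00
Part 2: 1005 × 3/15 = 201.00
Part 3: 1005 × 9/15 = 603.00
= Part 1: $201.00, Part 2: $201.00, Part 3: $603.00

Part 1: $201.00, Part 2: $201.00, Part 3: $603.00


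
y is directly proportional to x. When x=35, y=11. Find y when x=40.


Direct proportion: y/x = constant
k = 11/35 ≈ 0.3143
y₂ = k × 40 = 11 × 40 / 35 = 440/35
≈ 12.57

12.57


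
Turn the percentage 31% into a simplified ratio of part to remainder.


31% means 31 parts out of 100; remainder = 69
Part : remainder = 31:69
GCD = 1
= 31:69

31:69


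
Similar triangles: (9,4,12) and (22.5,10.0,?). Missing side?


Scale factor = 22.5/9 = 2.5
Missing side = 12 × 2.5
= 30.0

30.0


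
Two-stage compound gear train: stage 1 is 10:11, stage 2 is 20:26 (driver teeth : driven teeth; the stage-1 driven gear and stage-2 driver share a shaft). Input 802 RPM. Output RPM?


Stage 1: RPM_B = RPM_A × t_A/t_B = 802 × 10/11 = 8020/11 ≈ 729.09
B and C share a shaft → RPM_C = RPM_B
Stage 2: RPM_D = RPM_C × t_C/t_D = RPM_A × (t_A×t_C)/(t_B×t_D)
Overall ratio = (10×20)/(11×26) = 200/286
RPM_D = 802 × 200/286 = 160400/286
≈ 560.84 RPM

560.84 RPM


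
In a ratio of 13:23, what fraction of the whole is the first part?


Total parts = 13 + 23 = 36
First part: 13/36 = 13/36
= 13/36

13/36


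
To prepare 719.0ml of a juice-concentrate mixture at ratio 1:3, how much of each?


Total parts = 1 + 3 = 4
juice: 719.0 × 1/4 = 179.8ml
concentrate: 719.0 × 3/4 = 539.3ml
= 179.8ml and 539.3ml

179.8ml and 539.3ml


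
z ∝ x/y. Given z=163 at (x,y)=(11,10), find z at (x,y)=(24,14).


z = k·x/y
Solve for k using the known point: k = z·y/x = 163×10/11 = 1630/11 ≈ 148.1818
Now evaluate at x=24, y=14:
z = k × 24 / 14 = (1630 × 24) / (11 × 14) = 39120/154
≈ 254.0260

254.0260


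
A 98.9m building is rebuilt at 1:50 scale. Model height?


Model size = real / scale
= 98.9 / 50
= 1.9780 m

1.9780 m


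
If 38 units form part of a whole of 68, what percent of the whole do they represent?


Percentage = (part / whole) × 100
= (38 / 68) × 100
≈ 55.88%

55.88%


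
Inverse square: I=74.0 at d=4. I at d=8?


I₁d₁² = I₂d₂²
I₂ = I₁ × (d₁/d₂)²
= 74.0 × (4/8)²
= 74.0 × 16/64
= 1184/64
= 18.5000

18.5000


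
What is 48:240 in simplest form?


GCD(48, 240) = 48
48/48 : 240/48
= 1:5

1:5


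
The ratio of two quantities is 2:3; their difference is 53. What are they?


Let A = 2k, B = 3k.
3k - 2k = 53
1k = 53 → k = 53/1 = 53
A = 2×53 = 106, B = 3×53 = 159
= A = 106, B = 159

A = 106, B = 159


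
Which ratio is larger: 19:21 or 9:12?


19/21 = 0.9048
9/12 = 0.7500
0.9048 > 0.7500, so 19:21 is greater
= 19:21

19:21


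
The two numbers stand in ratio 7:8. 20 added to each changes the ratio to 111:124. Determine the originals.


Let A = 7k, B = 8k.
(7k + 20) / (8k + 20) = 111/124
Cross-multiply: 124(7k + 20) = 111(8k + 20)
868k + 2480 = 888k + 2220
868k - 888k = 2220 - 2480
-20k = -260
k = -260/-20 = 13
A = 7×13 = 91, B = 8×13 = 104
= A = 91, B = 104

A = 91, B = 104


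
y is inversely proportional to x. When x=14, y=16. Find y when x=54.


Inverse proportion: x × y = constant
k = 14 × 16 = 224
y₂ = k / 54 = 224 / 54
= 4.15

4.15


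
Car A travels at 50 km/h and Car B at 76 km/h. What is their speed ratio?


Ratio = 50:76
GCD = 2
Simplified = 25:38
Time ratio (same distance) = 38:25
Speed ratio = 25:38

25:38


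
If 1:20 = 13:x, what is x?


Cross multiply: 1 × x = 20 × 13
1x = 260
x = 260 / 1
= 260.00

260.00


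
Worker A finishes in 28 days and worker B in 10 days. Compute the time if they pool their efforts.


Rate of A = 1/28 per day
Rate of B = 1/10 per day
Combined rate = 1/28 + 1/10 = 38/280 ≈ 0.1357 per day
Days = 1 / combined rate = 280/38
≈ 7.37 days

7.37 days


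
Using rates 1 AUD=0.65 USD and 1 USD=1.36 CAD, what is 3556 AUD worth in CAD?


Step 1: 3556 AUD × 0.65 = 2311.40 USD
Step 2: 2311.40 USD × 1.36 = 3143.50 CAD
Implied rate AUD→CAD = 0.65 × 1.36 = 0.8840
= 3143.50 CAD

3143.50 CAD


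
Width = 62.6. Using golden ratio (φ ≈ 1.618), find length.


φ = (1 + √5) / 2 ≈ 1.618
Length = width × φ = 62.6 × 1.618 = 101.2868
≈ 101.29

101.29


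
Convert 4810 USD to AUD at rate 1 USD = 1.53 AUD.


Amount × rate = 4810 × 1.53
= 7359.30 AUD

7359.30 AUD


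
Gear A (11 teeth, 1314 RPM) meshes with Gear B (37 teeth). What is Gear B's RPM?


Gear ratio = 11:37 = 11:37
RPM_B = RPM_A × (teeth_A / teeth_B)
= 1314 × (11/37)
= 390.6 RPM

390.6 RPM


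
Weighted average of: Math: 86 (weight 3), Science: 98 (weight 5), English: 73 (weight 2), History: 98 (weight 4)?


Numerator = 86×3 + 98×5 + 73×2 + 98×4
= 258 + 490 + 146 + 392
= 1286
Total weight = 14
Weighted avg = 1286/14
= 91.86

91.86


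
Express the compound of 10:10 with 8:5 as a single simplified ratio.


Compound ratio = (10×8) : (10×5)
= 80:50
GCD = 10
= 8:5

8:5


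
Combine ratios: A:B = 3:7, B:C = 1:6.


Match B: multiply A:B by 1 → 3:7
Multiply B:C by 7 → 7:42
Combined: 3:7:42
GCD = 1
= 3:7:42

3:7:42


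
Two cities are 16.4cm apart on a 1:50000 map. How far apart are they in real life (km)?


Real distance = map distance × scale
= 16.4cm × 50000
= 820000 cm = 8200.0 m
= 8.200 km

8.200 km


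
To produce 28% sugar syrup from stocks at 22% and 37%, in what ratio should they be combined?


Let x parts of 22% mix with y parts of 37%.
22x + 37y = 28(x + y)
22x + 37y = 28x + 28y
x(22 - 28) = y(28 - 37)
x/y = (37 - 28)/(28 - 22) = 9/6
Simplify: 3:2
= 3:2

3:2


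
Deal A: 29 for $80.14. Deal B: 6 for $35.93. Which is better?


Deal A: $80.14/29 = $2.7634/unit
Deal B: $35.93/6 = $5.9883/unit
A is cheaper per unit
= Deal A

Deal A


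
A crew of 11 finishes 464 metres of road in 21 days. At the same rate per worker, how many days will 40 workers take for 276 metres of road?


Days ∝ work / workers, so d₂ = d₁ × (m₁/m₂) × (w₂/w₁)
Workers factor (inverse): 11/40 = 0.2750
Work factor (direct): 276/464 ≈ 0.5948
d₂ = 21 × 11/40 × 276/464 = (21 × 11 × 276) / (40 × 464) = 63756/18560
≈ 3.44 days

3.44 days


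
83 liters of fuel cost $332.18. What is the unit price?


Unit rate = total / quantity
= 332.18 / 83
= $4.00 per unit

$4.00 per unit


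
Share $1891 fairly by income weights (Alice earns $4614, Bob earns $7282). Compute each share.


Total income = 4614 + 7282 = $11896
Alice: $1891 × 4614/11896 = $733.45
Bob: $1891 × 7282/11896 = $1157.55
= Alice: $733.45, Bob: $1157.55

Alice: $733.45, Bob: $1157.55


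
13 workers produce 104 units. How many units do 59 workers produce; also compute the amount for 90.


Direct proportion: y/x = constant
k = 104/13 = 8.0000
y at x=59: k × 59 = 104 × 59 / 13 = 6136/13 = 472.00
y at x=90: k × 90 = 104 × 90 / 13 = 9360/13 = 720.00
= 472.00 and 720.00

472.00 and 720.00


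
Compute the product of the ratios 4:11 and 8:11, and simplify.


Compound ratio = (4×8) : (11×11)
= 32:121
GCD = 1
= 32:121

32:121


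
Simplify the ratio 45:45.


GCD(45, 45) = 45
45/45 : 45/45
= 1:1

1:1


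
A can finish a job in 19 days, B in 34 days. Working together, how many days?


Rate of A = 1/19 per day
Rate of B = 1/34 per day
Combined rate = 1/19 + 1/34 = 53/646 ≈ 0.0820 per day
Days = 1 / combined rate = 646/53
≈ 12.19 days

12.19 days


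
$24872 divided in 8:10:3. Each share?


Total parts = 8 + 10 + 3 = 21
Part 1: 24872 × 8/21 = 9475.05
Part 2: 24872 × 10/21 = 11843.81
Part 3: 24872 × 3/21 = 3553.14
= Part 1: $9475.05, Part 2: $11843.81, Part 3: $3553.14

Part 1: $9475.05, Part 2: $11843.81, Part 3: $3553.14


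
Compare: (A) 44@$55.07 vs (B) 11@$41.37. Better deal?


Deal A: $55.07/44 = $1.2516/unit
Deal B: $41.37/11 = $3.7609/unit
A is cheaper per unit
= Deal A

Deal A


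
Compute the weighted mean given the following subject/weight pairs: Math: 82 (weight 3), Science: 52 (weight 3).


Numerator = 82×3 + 52×3
= 246 + 156
= 402
Total weight = 6
Weighted avg = 402/6
= 67.00

67.00


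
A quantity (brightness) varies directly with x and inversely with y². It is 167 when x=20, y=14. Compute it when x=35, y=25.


z = k·x/y²
Solve for k using the known point: k = z·y²/x = 167×196/20 = 32732/20 = 1636.6000
Now evaluate at x=35, y=25:
z = k × 35 / 625 = (32732 × 35) / (20 × 625) = 1145620/12500
= 91.6496

91.6496


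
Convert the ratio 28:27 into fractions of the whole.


Total parts = 28 + 27 = 55
First part: 28/55 = 28/55
Second part: 27/55 = 27/55
= 28/55 and 27/55

28/55 and 27/55


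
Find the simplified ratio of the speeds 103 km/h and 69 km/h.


Ratio = 103:69
GCD = 1
Simplified = 103:69
Time ratio (same distance) = 69:103
Speed ratio = 103:69

103:69


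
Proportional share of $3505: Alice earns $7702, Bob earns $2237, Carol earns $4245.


Total income = 7702 + 2237 + 4245 = $14184
Alice: $3505 × 7702/14184 = $1903.24
Bob: $3505 × 2237/14184 = $552.78
Carol: $3505 × 4245/14184 = $1048.98
= Alice: $1903.24, Bob: $552.78, Carol: $1048.98

Alice: $1903.24, Bob: $552.78, Carol: $1048.98


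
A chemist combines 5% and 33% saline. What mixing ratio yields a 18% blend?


Let x parts of 5% mix with y parts of 33%.
5x + 33y = 18(x + y)
5x + 33y = 18x + 18y
x(5 - 18) = y(18 - 33)
x/y = (33 - 18)/(18 - 5) = 15/13
Simplify: 15:13
= 15:13

15:13


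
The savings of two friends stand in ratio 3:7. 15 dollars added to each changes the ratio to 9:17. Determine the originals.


Let A = 3k, B = 7k.
(3k + 15) / (7k + 15) = 9/17
Cross-multiply: 17(3k + 15) = 9(7k + 15)
51k + 255 = 63k + 135
51k - 63k = 135 - 255
-12k = -120
k = -120/-12 = 10
A = 3×10 = 30, B = 7×10 = 70
= A = 30, B = 70

A = 30, B = 70


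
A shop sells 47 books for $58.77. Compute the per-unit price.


Unit rate = total / quantity
= 58.77 / 47
= $1.25 per unit

$1.25 per unit


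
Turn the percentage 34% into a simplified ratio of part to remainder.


34% means 34 parts out of 100; remainder = 66
Part : remainder = 34:66
GCD = 2
= 17:33

17:33


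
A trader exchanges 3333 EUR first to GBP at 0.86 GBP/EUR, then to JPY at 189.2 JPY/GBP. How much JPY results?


Step 1: 3333 EUR × 0.86 = 2866.38 GBP
Step 2: 2866.38 GBP × 189.2 = 542319.10 JPY
Implied rate EUR→JPY = 0.86 × 189.2 = 162.7120
= 542319.10 JPY

542319.10 JPY


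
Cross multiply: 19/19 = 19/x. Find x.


Cross multiply: 19 × x = 19 × 19
19x = 361
x = 361 / 19
= 19.00

19.00


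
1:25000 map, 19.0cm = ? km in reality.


Real distance = map distance × scale
= 19.0cm × 25000
= 475000 cm = 4750.0 m
= 4.750 km

4.750 km


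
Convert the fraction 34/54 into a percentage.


Percentage = (part / whole) × 100
= (34 / 54) × 100
≈ 62.96%

62.96%


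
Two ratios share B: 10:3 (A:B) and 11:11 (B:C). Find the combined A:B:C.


Match B: multiply A:B by 11 → 110:33
Multiply B:C by 3 → 33:33
Combined: 110:33:33
GCD = 11
= 10:3:3

10:3:3


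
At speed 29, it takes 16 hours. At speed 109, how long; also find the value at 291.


Inverse proportion: x × y = constant
k = 29 × 16 = 464
At x=109: k/109 = 4.26
At x=291: k/291 = 1.59
= 4.26 and 1.59

4.26 and 1.59


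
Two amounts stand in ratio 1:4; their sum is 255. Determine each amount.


Let A = 1k, B = 4k.
1k + 4k = 255
5k = 255 → k = 255/5 = 51
A = 1×51 = 51, B = 4×51 = 204
= A = 51, B = 204

A = 51, B = 204


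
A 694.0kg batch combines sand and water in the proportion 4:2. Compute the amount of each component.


Total parts = 4 + 2 = 6
sand: 694.0 × 4/6 = 462.7kg
water: 694.0 × 2/6 = 231.3kg
= 462.7kg and 231.3kg

462.7kg and 231.3kg


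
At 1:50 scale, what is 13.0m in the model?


Model size = real / scale
= 13.0 / 50
= 0.2600 m

0.2600 m


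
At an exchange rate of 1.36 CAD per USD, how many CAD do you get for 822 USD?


Amount × rate = 822 × 1.36
= 1117.92 CAD

1117.92 CAD


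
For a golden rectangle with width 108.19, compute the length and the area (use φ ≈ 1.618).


φ = (1 + √5) / 2 ≈ 1.618
Length = width × φ = 108.19 × 1.618 = 175.05142
≈ 175.05
Area = width × length = 108.19 × 175.05142 = 18938.8131298 ≈ 18938.81
= Length: 175.05, Area: 18938.81

Length: 175.05, Area: 18938.81


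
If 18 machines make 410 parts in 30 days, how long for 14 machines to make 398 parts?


Days ∝ work / workers, so d₂ = d₁ × (m₁/m₂) × (w₂/w₁)
Workers factor (inverse): 18/14 ≈ 1.2857
Work factor (direct): 398/410 ≈ 0.9707
d₂ = 30 × 18/14 × 398/410 = (30 × 18 × 398) / (14 × 410) = 214920/5740
≈ 37.44 days

37.44 days


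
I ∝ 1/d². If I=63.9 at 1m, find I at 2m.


I₁d₁² = I₂d₂²
I₂ = I₁ × (d₁/d₂)²
= 63.9 × (1/2)²
= 63.9 × 1/4
= 63.9/4
= 15.9750

15.9750


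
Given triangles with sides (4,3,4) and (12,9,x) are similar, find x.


Scale factor = 12/4 = 3
Missing side = 4 × 3
= 12.0

12.0


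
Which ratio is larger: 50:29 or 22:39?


50/29 = 1.7241
22/39 = 0.5641
1.7241 > 0.5641, so 50:29 is greater
= 50:29

50:29


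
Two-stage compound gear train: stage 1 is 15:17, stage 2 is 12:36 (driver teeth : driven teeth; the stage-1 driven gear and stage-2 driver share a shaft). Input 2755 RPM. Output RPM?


Stage 1: RPM_B = RPM_A × t_A/t_B = 2755 × 15/17 = 41325/17 ≈ 2430.88
B and C share a shaft → RPM_C = RPM_B
Stage 2: RPM_D = RPM_C × t_C/t_D = RPM_A × (t_A×t_C)/(t_B×t_D)
Overall ratio = (15×12)/(17×36) = 180/612
RPM_D = 2755 × 180/612 = 495900/612
≈ 810.29 RPM

810.29 RPM


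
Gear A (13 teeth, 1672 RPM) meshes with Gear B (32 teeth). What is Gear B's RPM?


Gear ratio = 13:32 = 13:32
RPM_B = RPM_A × (teeth_A / teeth_B)
= 1672 × (13/32)
= 679.3 RPM

679.3 RPM


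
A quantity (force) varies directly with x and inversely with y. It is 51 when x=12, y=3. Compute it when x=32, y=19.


z = k·x/y
Solve for k using the known point: k = z·y/x = 51×3/12 = 153/12 = 12.7500
Now evaluate at x=32, y=19:
z = k × 32 / 19 = (153 × 32) / (12 × 19) = 4896/228
≈ 21.4737

21.4737


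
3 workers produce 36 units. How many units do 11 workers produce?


Direct proportion: y/x = constant
k = 36/3 = 12.0000
y₂ = k × 11 = 36 × 11 / 3 = 396/3
= 132.00

132.00


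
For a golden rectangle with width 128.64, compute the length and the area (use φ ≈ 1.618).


φ = (1 + √5) / 2 ≈ 1.618
Length = width × φ = 128.64 × 1.618 = 208.13952
≈ 208.14
Area = width × length = 128.64 × 208.13952 = 26775.0678528 ≈ 26775.07
= Length: 208.14, Area: 26775.07

Length: 208.14, Area: 26775.07


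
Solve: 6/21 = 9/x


Cross multiply: 6 × x = 21 × 9
6x = 189
x = 189 / 6
= 31.50

31.50


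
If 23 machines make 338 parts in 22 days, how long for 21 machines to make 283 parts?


Days ∝ work / workers, so d₂ = d₁ × (m₁/m₂) × (w₂/w₁)
Workers factor (inverse): 23/21 ≈ 1.0952
Work factor (direct): 283/338 ≈ 0.8373
d₂ = 22 × 23/21 × 283/338 = (22 × 23 × 283) / (21 × 338) = 143198/7098
≈ 20.17 days

20.17 days


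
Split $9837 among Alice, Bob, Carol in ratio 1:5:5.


Total parts = 1 + 5 + 5 = 11
Alice: 9837 × 1/11 = 894.27
Bob: 9837 × 5/11 = 4471.36
Carol: 9837 × 5/11 = 4471.36
= Alice: $894.27, Bob: $4471.36, Carol: $4471.36

Alice: $894.27, Bob: $4471.36, Carol: $4471.36


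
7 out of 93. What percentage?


Percentage = (part / whole) × 100
= (7 / 93) × 100
≈ 7.53%

7.53%


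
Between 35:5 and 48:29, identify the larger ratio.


35/5 = 7.0000
48/29 = 1.6552
7.0000 > 1.6552, so 35:5 is greater
= 35:5

35:5


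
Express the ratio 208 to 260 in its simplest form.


GCD(208, 260) = 52
208/52 : 260/52
= 4:5

4:5


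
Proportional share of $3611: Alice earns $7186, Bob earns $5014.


Total income = 7186 + 5014 = $12200
Alice: $3611 × 7186/12200 = $2126.94
Bob: $3611 × 5014/12200 = $1484.06
= Alice: $2126.94, Bob: $1484.06

Alice: $2126.94, Bob: $1484.06


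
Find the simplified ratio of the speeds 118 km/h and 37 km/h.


Ratio = 118:37
GCD = 1
Simplified = 118:37
Time ratio (same distance) = 37:118
Speed ratio = 118:37

118:37


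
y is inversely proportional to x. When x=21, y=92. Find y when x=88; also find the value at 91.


Inverse proportion: x × y = constant
k = 21 × 92 = 1932
At x=88: k/88 = 21.95
At x=91: k/91 = 21.23
= 21.95 and 21.23

21.95 and 21.23


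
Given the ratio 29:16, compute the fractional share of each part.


Total parts = 29 + 16 = 45
First part: 29/45 = 29/45
Second part: 16/45 = 16/45
= 29/45 and 16/45

29/45 and 16/45


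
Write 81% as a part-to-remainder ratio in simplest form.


81% means 81 parts out of 100; remainder = 19
Part : remainder = 81:19
GCD = 1
= 81:19

81:19


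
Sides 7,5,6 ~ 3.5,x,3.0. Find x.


Scale factor = 3.5/7 = 0.5
Missing side = 5 × 0.5
= 2.5

2.5


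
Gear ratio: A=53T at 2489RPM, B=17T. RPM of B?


Gear ratio = 53:17 = 53:17
RPM_B = RPM_A × (teeth_A / teeth_B)
= 2489 × (53/17)
= 7759.8 RPM

7759.8 RPM


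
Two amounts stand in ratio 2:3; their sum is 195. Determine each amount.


Let A = 2k, B = 3k.
2k + 3k = 195
5k = 195 → k = 195/5 = 39
A = 2×39 = 78, B = 3×39 = 117
= A = 78, B = 117

A = 78, B = 117


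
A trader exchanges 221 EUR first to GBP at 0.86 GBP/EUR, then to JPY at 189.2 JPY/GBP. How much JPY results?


Step 1: 221 EUR × 0.86 = 190.06 GBP
Step 2: 190.06 GBP × 189.2 = 35959.35 JPY
Implied rate EUR→JPY = 0.86 × 189.2 = 162.7120
= 35959.35 JPY

35959.35 JPY


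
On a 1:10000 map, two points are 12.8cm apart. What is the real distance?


Real distance = map distance × scale
= 12.8cm × 10000
= 128000 cm = 1280.0 m
= 1.280 km

1.280 km


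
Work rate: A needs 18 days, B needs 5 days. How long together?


Rate of A = 1/18 per day
Rate of B = 1/5 per day
Combined rate = 1/18 + 1/5 = 23/90 ≈ 0.2556 per day
Days = 1 / combined rate = 90/23
≈ 3.91 days

3.91 days


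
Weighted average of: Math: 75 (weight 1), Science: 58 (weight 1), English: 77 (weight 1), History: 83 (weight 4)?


Numerator = 75×1 + 58×1 + 77×1 + 83×4
= 75 + 58 + 77 + 332
= 542
Total weight = 7
Weighted avg = 542/7
= 77.43

77.43


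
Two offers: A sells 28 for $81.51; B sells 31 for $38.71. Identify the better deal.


Deal A: $81.51/28 = $2.9111/unit
Deal B: $38.71/31 = $1.2487/unit
B is cheaper per unit
= Deal B

Deal B


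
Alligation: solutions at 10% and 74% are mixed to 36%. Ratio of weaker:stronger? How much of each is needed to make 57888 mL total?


Let x parts of 10% mix with y parts of 74%.
10x + 74y = 36(x + y)
10x + 74y = 36x + 36y
x(10 - 36) = y(36 - 74)
x/y = (74 - 36)/(36 - 10) = 38/26
Simplify: 19:13
Total parts = 32; one part = 57888/32 = 1809.00 mL
10% solution: 19×1809.00 = 34371.00 mL
74% solution: 13×1809.00 = 23517.00 mL
= ratio 19:13; 34371.00 mL and 23517.00 mL

ratio 19:13; 34371.00 mL and 23517.00 mL


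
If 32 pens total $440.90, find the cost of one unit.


Unit rate = total / quantity
= 440.90 / 32
= $13.78 per unit

$13.78 per unit


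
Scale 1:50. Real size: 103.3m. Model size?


Model size = real / scale
= 103.3 / 50
= 2.0660 m

2.0660 m


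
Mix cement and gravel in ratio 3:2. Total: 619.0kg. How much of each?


Total parts = 3 + 2 = 5
cement: 619.0 × 3/5 = 371.4kg
gravel: 619.0 × 2/5 = 247.6kg
= 371.4kg and 247.6kg

371.4kg and 247.6kg


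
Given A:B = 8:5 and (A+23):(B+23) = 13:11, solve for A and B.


Let A = 8k, B = 5k.
(8k + 23) / (5k + 23) = 13/11
Cross-multiply: 11(8k + 23) = 13(5k + 23)
88k + 253 = 65k + 299
88k - 65k = 299 - 253
23k = 46
k = 46/23 = 2
A = 8×2 = 16, B = 5×2 = 10
= A = 16, B = 10

A = 16, B = 10


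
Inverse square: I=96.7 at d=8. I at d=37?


I₁d₁² = I₂d₂²
I₂ = I₁ × (d₁/d₂)²
= 96.7 × (8/37)²
= 96.7 × 64/1369
= 6188.8/1369
≈ 4.5207

4.5207


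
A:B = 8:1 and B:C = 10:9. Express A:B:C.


Match B: multiply A:B by 10 → 80:10
Multiply B:C by 1 → 10:9
Combined: 80:10:9
GCD = 1
= 80:10:9

80:10:9


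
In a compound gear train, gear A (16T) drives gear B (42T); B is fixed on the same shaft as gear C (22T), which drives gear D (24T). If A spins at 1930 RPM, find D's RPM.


Stage 1: RPM_B = RPM_A × t_A/t_B = 1930 × 16/42 = 30880/42 ≈ 735.24
B and C share a shaft → RPM_C = RPM_B
Stage 2: RPM_D = RPM_C × t_C/t_D = RPM_A × (t_A×t_C)/(t_B×t_D)
Overall ratio = (16×22)/(42×24) = 352/1008
RPM_D = 1930 × 352/1008 = 679360/1008
≈ 673.97 RPM

673.97 RPM
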